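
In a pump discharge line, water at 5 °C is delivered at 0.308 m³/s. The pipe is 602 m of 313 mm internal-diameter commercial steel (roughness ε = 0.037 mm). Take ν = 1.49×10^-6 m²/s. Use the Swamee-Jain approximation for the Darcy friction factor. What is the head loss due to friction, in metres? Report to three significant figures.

h_f ≈ 21.9 m

V = 4Q/(πD²) = 4·0.308/(π·0.313²) = 4.003 m/s
Re = VD/ν = 4.003·0.313/1.49×10^-6 = 8.41×10^5 → turbulent
ε/D = 0.037/313 = 1.18×10^-4
Swamee-Jain: f = 0.01396
h_f = f(L/D)V²/(2g) = 0.01396·(602/0.313)·4.003²/(2·9.81) = 21.93 m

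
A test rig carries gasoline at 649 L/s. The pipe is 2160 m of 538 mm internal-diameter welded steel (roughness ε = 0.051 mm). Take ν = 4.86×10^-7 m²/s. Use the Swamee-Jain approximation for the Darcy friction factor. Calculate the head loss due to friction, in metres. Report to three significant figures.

h_f ≈ 20.8 m

V = 4Q/(πD²) = 4·0.649/(π·0.538²) = 2.855 m/s
Re = VD/ν = 2.855·0.538/4.86×10^-7 = 3.16×10^6 → turbulent
ε/D = 0.051/538 = 9.48×10^-5
Swamee-Jain: f = 0.01250
h_f = f(L/D)V²/(2g) = 0.01250·(2160/0.538)·2.855²/(2·9.81) = 20.85 m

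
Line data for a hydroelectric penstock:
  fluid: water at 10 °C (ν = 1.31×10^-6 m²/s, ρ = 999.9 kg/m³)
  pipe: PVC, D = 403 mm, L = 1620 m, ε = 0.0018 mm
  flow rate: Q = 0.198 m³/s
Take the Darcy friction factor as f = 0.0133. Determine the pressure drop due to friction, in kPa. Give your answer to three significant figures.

V = 4Q/(πD²) = 4·0.198/(π·0.403²) = 1.552 m/s
h_f = f(L/D)V²/(2g) = 0.01330·(1620/0.403)·1.552²/(2·9.81) = 6.566 m
Δp = ρg·h_f = 999.9·9.81·6.566 = 64.40 kPa

Δp ≈ 64.4 kPa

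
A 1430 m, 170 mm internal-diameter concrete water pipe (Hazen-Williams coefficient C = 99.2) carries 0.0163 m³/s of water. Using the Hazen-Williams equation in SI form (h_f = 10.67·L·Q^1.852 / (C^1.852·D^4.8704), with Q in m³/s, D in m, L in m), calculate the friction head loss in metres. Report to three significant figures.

h_f = 10.67·1430·0.0163^1.852 / (99.2^1.852·0.170^4.8704) = 8.374 m

h_f ≈ 8.37 m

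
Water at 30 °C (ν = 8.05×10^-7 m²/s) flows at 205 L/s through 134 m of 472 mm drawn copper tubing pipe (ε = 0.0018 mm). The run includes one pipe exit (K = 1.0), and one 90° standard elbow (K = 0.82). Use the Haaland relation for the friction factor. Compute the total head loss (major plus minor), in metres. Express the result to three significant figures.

H_L ≈ 0.374 m

V = 4Q/(πD²) = 1.172 m/s; V²/2g = 0.06996 m
Re = 6.87×10^5, ε/D = 3.81×10^-6 → f = 0.01240 (Haaland)
Major: h_f = f(L/D)·V²/2g = 0.01240·283.9·0.06996 = 0.2464 m
Minor: ΣK = 1.82; h_m = ΣK·V²/2g = 0.1273 m
Total H_L = 0.2464 + 0.1273 = 0.3737 m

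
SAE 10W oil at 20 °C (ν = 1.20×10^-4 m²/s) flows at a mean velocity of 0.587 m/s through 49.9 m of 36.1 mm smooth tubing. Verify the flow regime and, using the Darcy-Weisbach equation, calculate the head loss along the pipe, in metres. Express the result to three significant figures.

h_f ≈ 8.80 m

Re = VD/ν = 0.587·0.03610/1.20×10^-4 = 177 → laminar (Re < 2300)
f = 64/Re = 0.3624
h_f = f(L/D)V²/(2g) = 0.3624·(49.9/0.03610)·0.587²/(2·9.81) = 8.798 m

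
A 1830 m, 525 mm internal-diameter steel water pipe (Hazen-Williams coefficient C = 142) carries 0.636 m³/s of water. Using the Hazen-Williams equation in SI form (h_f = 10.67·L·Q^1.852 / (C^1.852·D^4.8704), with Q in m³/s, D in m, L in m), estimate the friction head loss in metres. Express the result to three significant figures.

h_f = 10.67·1830·0.636^1.852 / (142^1.852·0.525^4.8704) = 20.11 m

h_f ≈ 20.1 m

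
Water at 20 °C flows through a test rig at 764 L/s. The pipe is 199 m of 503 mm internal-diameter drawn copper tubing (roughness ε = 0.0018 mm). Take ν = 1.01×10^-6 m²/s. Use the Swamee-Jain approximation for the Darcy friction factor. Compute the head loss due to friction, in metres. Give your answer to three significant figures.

V = 4Q/(πD²) = 4·0.764/(π·0.503²) = 3.845 m/s
Re = VD/ν = 3.845·0.503/1.01×10^-6 = 1.91×10^6 → turbulent
ε/D = 0.0018/503 = 3.58×10^-6
Swamee-Jain: f = 0.01057
h_f = f(L/D)V²/(2g) = 0.01057·(199/0.503)·3.845²/(2·9.81) = 3.151 m

h_f ≈ 3.15 m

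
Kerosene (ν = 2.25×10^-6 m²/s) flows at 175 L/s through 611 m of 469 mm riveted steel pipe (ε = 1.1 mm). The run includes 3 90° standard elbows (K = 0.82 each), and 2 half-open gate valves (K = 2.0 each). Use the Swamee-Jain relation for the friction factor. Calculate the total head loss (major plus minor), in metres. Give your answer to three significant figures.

V = 4Q/(πD²) = 1.013 m/s; V²/2g = 0.05230 m
Re = 2.11×10^5, ε/D = 0.00235 → f = 0.02538 (Swamee-Jain)
Major: h_f = f(L/D)·V²/2g = 0.02538·1303·0.05230 = 1.729 m
Minor: ΣK = 6.46; h_m = ΣK·V²/2g = 0.3379 m
Total H_L = 1.729 + 0.3379 = 2.067 m

H_L ≈ 2.07 m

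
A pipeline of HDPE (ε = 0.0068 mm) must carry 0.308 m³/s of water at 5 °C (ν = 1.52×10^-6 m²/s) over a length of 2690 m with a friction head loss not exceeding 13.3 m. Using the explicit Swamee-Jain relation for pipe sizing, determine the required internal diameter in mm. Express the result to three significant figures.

Swamee-Jain (Type III): D = 0.66·[ε^1.25·(LQ²/(gh_f))^4.75 + ν·Q^9.4·(L/(gh_f))^5.2]^0.04
LQ²/(gh_f) = 1.956; L/(gh_f) = 20.62
Term 1 = ε^1.25·(…)^4.75 = 8.40×10^-6; Term 2 = ν·Q^9.4·(…)^5.2 = 1.62×10^-4
D = 0.66·(8.40×10^-6 + 1.62×10^-4)^0.04 = 0.4664 m = 466 mm
Check: V = 1.80 m/s, Re = 5.53×10^5, f = 0.01310, h_f = 12.5 m ≈ 13.3 m ✓

D ≈ 466 mm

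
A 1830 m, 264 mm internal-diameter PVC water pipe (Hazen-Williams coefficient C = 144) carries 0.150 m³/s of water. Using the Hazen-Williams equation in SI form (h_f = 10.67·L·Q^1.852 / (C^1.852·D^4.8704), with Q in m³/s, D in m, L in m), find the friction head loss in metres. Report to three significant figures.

h_f = 10.67·1830·0.150^1.852 / (144^1.852·0.264^4.8704) = 38.41 m

h_f ≈ 38.4 m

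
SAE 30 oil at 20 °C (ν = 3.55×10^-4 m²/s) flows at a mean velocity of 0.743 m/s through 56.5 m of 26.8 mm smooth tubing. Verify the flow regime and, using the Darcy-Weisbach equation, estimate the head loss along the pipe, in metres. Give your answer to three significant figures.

h_f ≈ 67.7 m

Re = VD/ν = 0.743·0.02680/3.55×10^-4 = 56.1 → laminar (Re < 2300)
f = 64/Re = 1.141
h_f = f(L/D)V²/(2g) = 1.141·(56.5/0.02680)·0.743²/(2·9.81) = 67.68 m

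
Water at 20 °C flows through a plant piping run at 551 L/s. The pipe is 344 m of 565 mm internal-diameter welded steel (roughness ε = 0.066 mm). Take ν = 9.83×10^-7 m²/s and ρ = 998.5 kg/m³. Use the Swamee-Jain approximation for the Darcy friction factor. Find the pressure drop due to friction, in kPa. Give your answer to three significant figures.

V = 4Q/(πD²) = 4·0.551/(π·0.565²) = 2.198 m/s
Re = VD/ν = 2.198·0.565/9.83×10^-7 = 1.26×10^6 → turbulent
ε/D = 0.066/565 = 1.17×10^-4
Swamee-Jain: f = 0.01352
h_f = f(L/D)V²/(2g) = 0.01352·(344/0.565)·2.198²/(2·9.81) = 2.026 m
Δp = ρg·h_f = 998.5·9.81·2.026 = 19.85 kPa

Δp ≈ 19.8 kPa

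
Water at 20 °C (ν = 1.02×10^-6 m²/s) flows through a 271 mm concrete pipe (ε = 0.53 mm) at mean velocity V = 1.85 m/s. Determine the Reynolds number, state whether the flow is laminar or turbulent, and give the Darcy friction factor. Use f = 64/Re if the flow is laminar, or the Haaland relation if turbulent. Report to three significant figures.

Re ≈ 4.92×10^5; turbulent; f ≈ 0.0237

Re = VD/ν = 1.850·0.271/1.02×10^-6 = 4.92×10^5
Re > 4000 → turbulent; ε/D = 0.00196
Haaland: f = 0.02366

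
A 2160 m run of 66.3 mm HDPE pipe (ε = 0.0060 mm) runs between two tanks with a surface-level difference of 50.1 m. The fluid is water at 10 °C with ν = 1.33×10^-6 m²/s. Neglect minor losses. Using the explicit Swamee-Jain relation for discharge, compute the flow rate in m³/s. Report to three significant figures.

Q ≈ 0.00420 m³/s

Swamee-Jain (Type II): Q = -0.965·√(gD⁵h_f/L)·ln[ε/(3.7D) + √(3.17ν²L/(gD³h_f))]
√(gD⁵h_f/L) = √(9.81·0.0663⁵·50.1/2160) = 5.399×10^-4
ε/(3.7D) = 2.45×10^-5; √(3.17ν²L/(gD³h_f)) = 2.91×10^-4
Q = -0.965·5.399×10^-4·ln(3.153×10^-4) = 0.004200 m³/s
Check: V = 1.22 m/s, Re = 6.07×10^4, f = 0.02029, h_f = 49.9 m ≈ 50.1 m ✓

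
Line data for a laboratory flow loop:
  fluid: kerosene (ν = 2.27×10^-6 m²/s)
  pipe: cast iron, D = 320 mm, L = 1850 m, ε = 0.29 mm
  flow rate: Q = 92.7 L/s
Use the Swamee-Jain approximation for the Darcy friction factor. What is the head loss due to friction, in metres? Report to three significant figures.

h_f ≈ 8.27 m

V = 4Q/(πD²) = 4·0.0927/(π·0.320²) = 1.153 m/s
Re = VD/ν = 1.153·0.320/2.27×10^-6 = 1.62×10^5 → turbulent
ε/D = 0.29/320 = 9.06×10^-4
Swamee-Jain: f = 0.02111
h_f = f(L/D)V²/(2g) = 0.02111·(1850/0.320)·1.153²/(2·9.81) = 8.265 m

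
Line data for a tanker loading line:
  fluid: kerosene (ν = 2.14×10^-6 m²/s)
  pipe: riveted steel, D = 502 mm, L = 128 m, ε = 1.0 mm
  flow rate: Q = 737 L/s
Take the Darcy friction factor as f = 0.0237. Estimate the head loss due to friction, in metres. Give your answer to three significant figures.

V = 4Q/(πD²) = 4·0.737/(π·0.502²) = 3.724 m/s
h_f = f(L/D)V²/(2g) = 0.02370·(128/0.502)·3.724²/(2·9.81) = 4.271 m

h_f ≈ 4.27 m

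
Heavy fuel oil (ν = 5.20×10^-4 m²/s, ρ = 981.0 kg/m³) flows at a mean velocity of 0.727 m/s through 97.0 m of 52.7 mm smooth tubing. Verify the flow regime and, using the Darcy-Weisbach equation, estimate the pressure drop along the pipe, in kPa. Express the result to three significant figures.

Δp ≈ 414 kPa

Re = VD/ν = 0.727·0.05270/5.20×10^-4 = 73.7 → laminar (Re < 2300)
f = 64/Re = 0.8686
h_f = f(L/D)V²/(2g) = 0.8686·(97.0/0.05270)·0.727²/(2·9.81) = 43.07 m
Δp = ρg·h_f = 981.0·9.81·43.07 = 414.5 kPa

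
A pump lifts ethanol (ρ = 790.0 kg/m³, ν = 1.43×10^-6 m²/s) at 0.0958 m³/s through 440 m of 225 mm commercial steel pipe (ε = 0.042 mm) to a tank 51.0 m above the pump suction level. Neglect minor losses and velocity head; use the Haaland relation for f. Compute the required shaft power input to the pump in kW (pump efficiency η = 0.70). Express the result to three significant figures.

P_shaft ≈ 63.6 kW

V = 4Q/(πD²) = 2.409 m/s; Re = 3.79×10^5; ε/D = 1.87×10^-4; f = 0.01556
h_f = f(L/D)V²/2g = 9.004 m
Total head H = z + h_f = 51.0 + 9.004 = 60.00 m
P_hyd = ρgQH = 790.0·9.81·0.0958·60.00 = 44.55 kW
P_shaft = P_hyd/η = 44.55/0.70 = 63.64 kW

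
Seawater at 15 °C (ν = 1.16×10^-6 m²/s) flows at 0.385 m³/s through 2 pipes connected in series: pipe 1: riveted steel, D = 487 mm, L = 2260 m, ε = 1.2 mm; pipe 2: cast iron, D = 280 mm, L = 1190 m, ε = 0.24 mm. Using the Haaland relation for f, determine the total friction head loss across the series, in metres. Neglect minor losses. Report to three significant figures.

H ≈ 187 m

Pipe 1: V = 2.067 m/s, Re = 8.68×10^5, ε/D = 0.00246, f = 0.02499, h_1 = f(L/D)V²/2g = 25.25 m
Pipe 2: V = 6.253 m/s, Re = 1.51×10^6, ε/D = 8.57×10^-4, f = 0.01916, h_2 = f(L/D)V²/2g = 162.2 m
Series → Q common, losses add: H = Σh = 187.5 m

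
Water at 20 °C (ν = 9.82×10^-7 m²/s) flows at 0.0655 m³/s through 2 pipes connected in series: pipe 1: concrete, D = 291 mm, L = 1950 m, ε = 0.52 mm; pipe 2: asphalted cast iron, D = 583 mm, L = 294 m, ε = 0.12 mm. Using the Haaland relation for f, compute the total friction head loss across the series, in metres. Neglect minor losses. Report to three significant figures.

H ≈ 7.77 m

Pipe 1: V = 0.9848 m/s, Re = 2.92×10^5, ε/D = 0.00179, f = 0.02337, h_1 = f(L/D)V²/2g = 7.741 m
Pipe 2: V = 0.2454 m/s, Re = 1.46×10^5, ε/D = 2.06×10^-4, f = 0.01768, h_2 = f(L/D)V²/2g = 0.02735 m
Series → Q common, losses add: H = Σh = 7.769 m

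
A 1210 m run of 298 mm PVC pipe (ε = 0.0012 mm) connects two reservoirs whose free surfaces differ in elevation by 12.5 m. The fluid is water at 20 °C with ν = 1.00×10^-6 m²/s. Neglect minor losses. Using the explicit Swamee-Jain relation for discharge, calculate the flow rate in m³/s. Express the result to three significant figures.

Q ≈ 0.153 m³/s

Swamee-Jain (Type II): Q = -0.965·√(gD⁵h_f/L)·ln[ε/(3.7D) + √(3.17ν²L/(gD³h_f))]
√(gD⁵h_f/L) = √(9.81·0.298⁵·12.5/1210) = 0.01543
ε/(3.7D) = 1.09×10^-6; √(3.17ν²L/(gD³h_f)) = 3.44×10^-5
Q = -0.965·0.01543·ln(3.547×10^-5) = 0.1526 m³/s
Check: V = 2.19 m/s, Re = 6.52×10^5, f = 0.01257, h_f = 12.5 m ≈ 12.5 m ✓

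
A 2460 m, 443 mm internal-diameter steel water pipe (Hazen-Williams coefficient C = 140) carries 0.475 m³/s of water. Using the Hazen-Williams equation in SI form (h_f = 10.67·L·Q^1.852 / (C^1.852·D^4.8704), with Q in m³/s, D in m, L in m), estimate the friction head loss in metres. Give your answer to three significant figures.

h_f ≈ 37.0 m

h_f = 10.67·2460·0.475^1.852 / (140^1.852·0.443^4.8704) = 36.97 m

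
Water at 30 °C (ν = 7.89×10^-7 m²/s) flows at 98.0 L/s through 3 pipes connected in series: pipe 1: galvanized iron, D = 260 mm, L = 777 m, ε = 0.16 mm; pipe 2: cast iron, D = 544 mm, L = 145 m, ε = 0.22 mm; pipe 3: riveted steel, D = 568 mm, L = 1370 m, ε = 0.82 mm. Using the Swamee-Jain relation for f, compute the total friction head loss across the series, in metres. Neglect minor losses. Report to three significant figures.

Pipe 1: V = 1.846 m/s, Re = 6.08×10^5, ε/D = 6.15×10^-4, f = 0.01832, h_1 = f(L/D)V²/2g = 9.505 m
Pipe 2: V = 0.4216 m/s, Re = 2.91×10^5, ε/D = 4.04×10^-4, f = 0.01780, h_2 = f(L/D)V²/2g = 0.04299 m
Pipe 3: V = 0.3868 m/s, Re = 2.78×10^5, ε/D = 0.00144, f = 0.02248, h_3 = f(L/D)V²/2g = 0.4133 m
Series → Q common, losses add: H = Σh = 9.961 m

H ≈ 9.96 m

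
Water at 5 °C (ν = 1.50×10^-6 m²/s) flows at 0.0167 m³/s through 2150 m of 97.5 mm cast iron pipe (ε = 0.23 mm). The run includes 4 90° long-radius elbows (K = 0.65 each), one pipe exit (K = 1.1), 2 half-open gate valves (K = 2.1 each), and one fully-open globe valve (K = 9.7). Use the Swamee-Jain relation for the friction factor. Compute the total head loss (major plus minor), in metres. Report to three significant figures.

H_L ≈ 149 m

V = 4Q/(πD²) = 2.237 m/s; V²/2g = 0.2550 m
Re = 1.45×10^5, ε/D = 0.00236 → f = 0.02576 (Swamee-Jain)
Major: h_f = f(L/D)·V²/2g = 0.02576·22051·0.2550 = 144.9 m
Minor: ΣK = 17.6; h_m = ΣK·V²/2g = 4.488 m
Total H_L = 144.9 + 4.488 = 149.4 m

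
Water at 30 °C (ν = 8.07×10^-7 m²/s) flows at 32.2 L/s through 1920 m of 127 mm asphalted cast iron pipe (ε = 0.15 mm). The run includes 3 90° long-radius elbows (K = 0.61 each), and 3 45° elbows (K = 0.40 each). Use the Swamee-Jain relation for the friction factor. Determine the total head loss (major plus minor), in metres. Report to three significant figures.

V = 4Q/(πD²) = 2.542 m/s; V²/2g = 0.3293 m
Re = 4.00×10^5, ε/D = 0.00118 → f = 0.02125 (Swamee-Jain)
Major: h_f = f(L/D)·V²/2g = 0.02125·15118·0.3293 = 105.8 m
Minor: ΣK = 3.03; h_m = ΣK·V²/2g = 0.9978 m
Total H_L = 105.8 + 0.9978 = 106.8 m

H_L ≈ 107 m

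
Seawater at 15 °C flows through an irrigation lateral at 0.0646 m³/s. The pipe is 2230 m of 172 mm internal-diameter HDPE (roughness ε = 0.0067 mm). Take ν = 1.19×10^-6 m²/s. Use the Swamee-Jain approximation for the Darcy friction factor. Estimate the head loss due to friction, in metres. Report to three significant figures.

V = 4Q/(πD²) = 4·0.0646/(π·0.172²) = 2.780 m/s
Re = VD/ν = 2.780·0.172/1.19×10^-6 = 4.02×10^5 → turbulent
ε/D = 0.0067/172 = 3.90×10^-5
Swamee-Jain: f = 0.01414
h_f = f(L/D)V²/(2g) = 0.01414·(2230/0.172)·2.780²/(2·9.81) = 72.24 m

h_f ≈ 72.2 m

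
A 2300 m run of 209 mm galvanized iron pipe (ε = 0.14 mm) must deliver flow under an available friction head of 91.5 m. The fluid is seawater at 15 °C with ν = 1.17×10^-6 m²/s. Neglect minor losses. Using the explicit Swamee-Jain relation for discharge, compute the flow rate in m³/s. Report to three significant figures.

Swamee-Jain (Type II): Q = -0.965·√(gD⁵h_f/L)·ln[ε/(3.7D) + √(3.17ν²L/(gD³h_f))]
√(gD⁵h_f/L) = √(9.81·0.209⁵·91.5/2300) = 0.01248
ε/(3.7D) = 1.81×10^-4; √(3.17ν²L/(gD³h_f)) = 3.49×10^-5
Q = -0.965·0.01248·ln(2.159×10^-4) = 0.1016 m³/s
Check: V = 2.96 m/s, Re = 5.29×10^5, f = 0.01872, h_f = 92.1 m ≈ 91.5 m ✓

Q ≈ 0.102 m³/s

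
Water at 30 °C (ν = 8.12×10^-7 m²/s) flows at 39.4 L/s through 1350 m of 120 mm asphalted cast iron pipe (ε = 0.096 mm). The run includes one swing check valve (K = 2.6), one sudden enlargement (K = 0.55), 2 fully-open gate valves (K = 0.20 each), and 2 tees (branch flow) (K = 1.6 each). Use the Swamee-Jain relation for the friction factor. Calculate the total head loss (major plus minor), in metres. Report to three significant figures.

H_L ≈ 139 m

V = 4Q/(πD²) = 3.484 m/s; V²/2g = 0.6186 m
Re = 5.15×10^5, ε/D = 8.00×10^-4 → f = 0.01941 (Swamee-Jain)
Major: h_f = f(L/D)·V²/2g = 0.01941·11250·0.6186 = 135.1 m
Minor: ΣK = 6.75; h_m = ΣK·V²/2g = 4.175 m
Total H_L = 135.1 + 4.175 = 139.3 m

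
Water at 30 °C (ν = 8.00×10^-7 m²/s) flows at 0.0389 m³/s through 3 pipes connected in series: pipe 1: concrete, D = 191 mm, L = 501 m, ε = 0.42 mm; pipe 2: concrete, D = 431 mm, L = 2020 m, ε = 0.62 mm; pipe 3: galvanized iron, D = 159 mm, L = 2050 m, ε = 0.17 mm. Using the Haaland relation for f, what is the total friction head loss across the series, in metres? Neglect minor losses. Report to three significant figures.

Pipe 1: V = 1.358 m/s, Re = 3.24×10^5, ε/D = 0.00220, f = 0.02453, h_1 = f(L/D)V²/2g = 6.045 m
Pipe 2: V = 0.2666 m/s, Re = 1.44×10^5, ε/D = 0.00144, f = 0.02287, h_2 = f(L/D)V²/2g = 0.3883 m
Pipe 3: V = 1.959 m/s, Re = 3.89×10^5, ε/D = 0.00107, f = 0.02063, h_3 = f(L/D)V²/2g = 52.04 m
Series → Q common, losses add: H = Σh = 58.48 m

H ≈ 58.5 m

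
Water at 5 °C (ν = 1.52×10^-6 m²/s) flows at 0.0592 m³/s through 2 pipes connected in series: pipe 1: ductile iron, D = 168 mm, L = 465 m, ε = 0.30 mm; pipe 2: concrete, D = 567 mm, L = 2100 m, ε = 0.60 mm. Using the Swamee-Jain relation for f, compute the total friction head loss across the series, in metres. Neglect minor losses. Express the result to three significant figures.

H ≈ 23.9 m

Pipe 1: V = 2.671 m/s, Re = 2.95×10^5, ε/D = 0.00179, f = 0.02354, h_1 = f(L/D)V²/2g = 23.69 m
Pipe 2: V = 0.2345 m/s, Re = 8.75×10^4, ε/D = 0.00106, f = 0.02283, h_2 = f(L/D)V²/2g = 0.2369 m
Series → Q common, losses add: H = Σh = 23.92 m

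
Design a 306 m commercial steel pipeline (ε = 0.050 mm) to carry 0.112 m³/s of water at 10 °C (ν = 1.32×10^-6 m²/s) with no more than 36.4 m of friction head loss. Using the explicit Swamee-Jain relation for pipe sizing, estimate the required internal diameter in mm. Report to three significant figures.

D ≈ 172 mm

Swamee-Jain (Type III): D = 0.66·[ε^1.25·(LQ²/(gh_f))^4.75 + ν·Q^9.4·(L/(gh_f))^5.2]^0.04
LQ²/(gh_f) = 0.01075; L/(gh_f) = 0.8569
Term 1 = ε^1.25·(…)^4.75 = 1.87×10^-15; Term 2 = ν·Q^9.4·(…)^5.2 = 6.83×10^-16
D = 0.66·(1.87×10^-15 + 6.83×10^-16)^0.04 = 0.1721 m = 172 mm
Check: V = 4.81 m/s, Re = 6.28×10^5, f = 0.01606, h_f = 33.7 m ≈ 36.4 m ✓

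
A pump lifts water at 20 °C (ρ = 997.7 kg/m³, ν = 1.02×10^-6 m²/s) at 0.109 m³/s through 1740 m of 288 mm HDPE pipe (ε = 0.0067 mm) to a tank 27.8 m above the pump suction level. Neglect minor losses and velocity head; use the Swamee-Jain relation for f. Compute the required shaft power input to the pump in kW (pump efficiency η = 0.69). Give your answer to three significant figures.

P_shaft ≈ 61.1 kW

V = 4Q/(πD²) = 1.673 m/s; Re = 4.72×10^5; ε/D = 2.33×10^-5; f = 0.01358
h_f = f(L/D)V²/2g = 11.71 m
Total head H = z + h_f = 27.8 + 11.71 = 39.51 m
P_hyd = ρgQH = 997.7·9.81·0.109·39.51 = 42.15 kW
P_shaft = P_hyd/η = 42.15/0.69 = 61.08 kW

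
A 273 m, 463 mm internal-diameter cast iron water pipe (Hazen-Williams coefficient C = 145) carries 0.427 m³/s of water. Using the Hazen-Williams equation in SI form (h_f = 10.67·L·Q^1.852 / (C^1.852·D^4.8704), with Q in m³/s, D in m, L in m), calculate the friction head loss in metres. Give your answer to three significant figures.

h_f = 10.67·273·0.427^1.852 / (145^1.852·0.463^4.8704) = 2.546 m

h_f ≈ 2.55 m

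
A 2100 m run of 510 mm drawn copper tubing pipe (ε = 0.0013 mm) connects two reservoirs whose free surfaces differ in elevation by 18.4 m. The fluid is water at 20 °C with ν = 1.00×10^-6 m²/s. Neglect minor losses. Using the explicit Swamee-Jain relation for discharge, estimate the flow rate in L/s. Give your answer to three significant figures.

Swamee-Jain (Type II): Q = -0.965·√(gD⁵h_f/L)·ln[ε/(3.7D) + √(3.17ν²L/(gD³h_f))]
√(gD⁵h_f/L) = √(9.81·0.510⁵·18.4/2100) = 0.05446
ε/(3.7D) = 6.89×10^-7; √(3.17ν²L/(gD³h_f)) = 1.67×10^-5
Q = -0.965·0.05446·ln(1.736×10^-5) = 0.5760 m³/s
Check: V = 2.82 m/s, Re = 1.44×10^6, f = 0.01101, h_f = 18.4 m ≈ 18.4 m ✓

Q ≈ 576 L/s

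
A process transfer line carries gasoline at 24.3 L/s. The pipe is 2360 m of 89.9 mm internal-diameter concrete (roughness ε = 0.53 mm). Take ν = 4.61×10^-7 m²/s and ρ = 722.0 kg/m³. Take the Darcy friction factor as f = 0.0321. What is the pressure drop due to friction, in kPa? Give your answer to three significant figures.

V = 4Q/(πD²) = 4·0.0243/(π·0.0899²) = 3.828 m/s
h_f = f(L/D)V²/(2g) = 0.03210·(2360/0.0899)·3.828²/(2·9.81) = 629.4 m
Δp = ρg·h_f = 722.0·9.81·629.4 = 4458 kPa

Δp ≈ 4460 kPa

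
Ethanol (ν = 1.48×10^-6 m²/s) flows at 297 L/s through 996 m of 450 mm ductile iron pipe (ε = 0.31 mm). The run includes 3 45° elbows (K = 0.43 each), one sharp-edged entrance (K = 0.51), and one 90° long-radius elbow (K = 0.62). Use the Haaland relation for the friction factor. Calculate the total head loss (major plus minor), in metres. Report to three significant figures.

H_L ≈ 7.75 m

V = 4Q/(πD²) = 1.867 m/s; V²/2g = 0.1777 m
Re = 5.68×10^5, ε/D = 6.89×10^-4 → f = 0.01861 (Haaland)
Major: h_f = f(L/D)·V²/2g = 0.01861·2213·0.1777 = 7.319 m
Minor: ΣK = 2.42; h_m = ΣK·V²/2g = 0.4301 m
Total H_L = 7.319 + 0.4301 = 7.749 m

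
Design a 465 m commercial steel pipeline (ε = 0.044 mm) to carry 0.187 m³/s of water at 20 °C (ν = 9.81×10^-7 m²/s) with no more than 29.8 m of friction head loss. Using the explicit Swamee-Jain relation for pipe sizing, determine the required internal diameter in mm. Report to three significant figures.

D ≈ 234 mm

Swamee-Jain (Type III): D = 0.66·[ε^1.25·(LQ²/(gh_f))^4.75 + ν·Q^9.4·(L/(gh_f))^5.2]^0.04
LQ²/(gh_f) = 0.05562; L/(gh_f) = 1.591
Term 1 = ε^1.25·(…)^4.75 = 3.93×10^-12; Term 2 = ν·Q^9.4·(…)^5.2 = 1.57×10^-12
D = 0.66·(3.93×10^-12 + 1.57×10^-12)^0.04 = 0.2340 m = 234 mm
Check: V = 4.35 m/s, Re = 1.04×10^6, f = 0.01461, h_f = 28.0 m ≈ 29.8 m ✓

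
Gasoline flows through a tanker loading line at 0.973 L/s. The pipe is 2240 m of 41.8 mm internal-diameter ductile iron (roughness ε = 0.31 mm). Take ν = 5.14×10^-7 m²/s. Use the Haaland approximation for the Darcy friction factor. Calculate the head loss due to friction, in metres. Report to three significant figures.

h_f ≈ 48.8 m

V = 4Q/(πD²) = 4·9.73×10^-4/(π·0.0418²) = 0.7090 m/s
Re = VD/ν = 0.7090·0.0418/5.14×10^-7 = 5.77×10^4 → turbulent
ε/D = 0.31/41.8 = 0.00742
Haaland: f = 0.03556
h_f = f(L/D)V²/(2g) = 0.03556·(2240/0.0418)·0.7090²/(2·9.81) = 48.82 m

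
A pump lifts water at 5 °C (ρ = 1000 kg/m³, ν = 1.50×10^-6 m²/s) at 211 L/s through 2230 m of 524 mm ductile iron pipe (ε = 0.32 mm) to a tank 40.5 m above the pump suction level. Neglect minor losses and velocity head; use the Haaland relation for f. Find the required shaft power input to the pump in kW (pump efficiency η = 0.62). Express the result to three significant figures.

P_shaft ≈ 148 kW

V = 4Q/(πD²) = 0.9784 m/s; Re = 3.42×10^5; ε/D = 6.11×10^-4; f = 0.01856
h_f = f(L/D)V²/2g = 3.853 m
Total head H = z + h_f = 40.5 + 3.853 = 44.35 m
P_hyd = ρgQH = 1000·9.81·0.211·44.35 = 91.81 kW
P_shaft = P_hyd/η = 91.81/0.62 = 148.1 kW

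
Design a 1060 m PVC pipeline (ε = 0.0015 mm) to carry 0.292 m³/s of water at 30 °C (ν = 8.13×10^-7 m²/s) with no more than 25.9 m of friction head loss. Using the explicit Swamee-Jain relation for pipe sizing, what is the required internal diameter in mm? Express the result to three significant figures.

Swamee-Jain (Type III): D = 0.66·[ε^1.25·(LQ²/(gh_f))^4.75 + ν·Q^9.4·(L/(gh_f))^5.2]^0.04
LQ²/(gh_f) = 0.3557; L/(gh_f) = 4.172
Term 1 = ε^1.25·(…)^4.75 = 3.87×10^-10; Term 2 = ν·Q^9.4·(…)^5.2 = 1.29×10^-8
D = 0.66·(3.87×10^-10 + 1.29×10^-8)^0.04 = 0.3195 m = 320 mm
Check: V = 3.64 m/s, Re = 1.43×10^6, f = 0.01108, h_f = 24.9 m ≈ 25.9 m ✓

D ≈ 320 mm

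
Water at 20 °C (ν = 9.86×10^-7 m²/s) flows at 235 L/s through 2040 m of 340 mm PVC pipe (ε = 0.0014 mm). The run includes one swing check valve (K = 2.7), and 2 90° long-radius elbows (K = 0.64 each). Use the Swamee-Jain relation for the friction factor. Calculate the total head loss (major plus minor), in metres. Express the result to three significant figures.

H_L ≈ 25.8 m

V = 4Q/(πD²) = 2.588 m/s; V²/2g = 0.3415 m
Re = 8.93×10^5, ε/D = 4.12×10^-6 → f = 0.01193 (Swamee-Jain)
Major: h_f = f(L/D)·V²/2g = 0.01193·6000·0.3415 = 24.44 m
Minor: ΣK = 3.98; h_m = ΣK·V²/2g = 1.359 m
Total H_L = 24.44 + 1.359 = 25.80 m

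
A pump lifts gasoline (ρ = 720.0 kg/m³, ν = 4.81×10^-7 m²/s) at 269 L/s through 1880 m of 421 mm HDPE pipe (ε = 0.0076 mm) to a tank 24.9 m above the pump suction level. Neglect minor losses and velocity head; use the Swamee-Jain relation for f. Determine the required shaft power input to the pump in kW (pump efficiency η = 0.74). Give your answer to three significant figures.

P_shaft ≈ 88.4 kW

V = 4Q/(πD²) = 1.932 m/s; Re = 1.69×10^6; ε/D = 1.81×10^-5; f = 0.01123
h_f = f(L/D)V²/2g = 9.543 m
Total head H = z + h_f = 24.9 + 9.543 = 34.44 m
P_hyd = ρgQH = 720.0·9.81·0.269·34.44 = 65.44 kW
P_shaft = P_hyd/η = 65.44/0.74 = 88.44 kW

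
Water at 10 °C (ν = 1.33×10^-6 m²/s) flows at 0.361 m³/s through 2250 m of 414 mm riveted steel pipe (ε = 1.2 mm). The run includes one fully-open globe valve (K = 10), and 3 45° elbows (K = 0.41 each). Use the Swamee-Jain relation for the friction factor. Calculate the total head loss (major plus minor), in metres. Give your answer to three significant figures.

H_L ≈ 56.2 m

V = 4Q/(πD²) = 2.682 m/s; V²/2g = 0.3666 m
Re = 8.35×10^5, ε/D = 0.00290 → f = 0.02616 (Swamee-Jain)
Major: h_f = f(L/D)·V²/2g = 0.02616·5435·0.3666 = 52.11 m
Minor: ΣK = 11.2; h_m = ΣK·V²/2g = 4.116 m
Total H_L = 52.11 + 4.116 = 56.23 m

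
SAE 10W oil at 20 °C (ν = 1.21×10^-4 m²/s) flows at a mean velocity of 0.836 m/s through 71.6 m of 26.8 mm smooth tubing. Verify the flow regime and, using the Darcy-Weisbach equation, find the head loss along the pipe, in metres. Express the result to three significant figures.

h_f ≈ 32.9 m

Re = VD/ν = 0.836·0.02680/1.21×10^-4 = 185 → laminar (Re < 2300)
f = 64/Re = 0.3456
h_f = f(L/D)V²/(2g) = 0.3456·(71.6/0.02680)·0.836²/(2·9.81) = 32.89 m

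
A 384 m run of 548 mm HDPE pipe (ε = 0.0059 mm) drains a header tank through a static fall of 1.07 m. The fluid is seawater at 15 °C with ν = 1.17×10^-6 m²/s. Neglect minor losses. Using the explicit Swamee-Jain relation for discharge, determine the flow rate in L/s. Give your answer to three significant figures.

Q ≈ 365 L/s

Swamee-Jain (Type II): Q = -0.965·√(gD⁵h_f/L)·ln[ε/(3.7D) + √(3.17ν²L/(gD³h_f))]
√(gD⁵h_f/L) = √(9.81·0.548⁵·1.07/384) = 0.03675
ε/(3.7D) = 2.91×10^-6; √(3.17ν²L/(gD³h_f)) = 3.11×10^-5
Q = -0.965·0.03675·ln(3.397×10^-5) = 0.3650 m³/s
Check: V = 1.55 m/s, Re = 7.25×10^5, f = 0.01248, h_f = 1.07 m ≈ 1.07 m ✓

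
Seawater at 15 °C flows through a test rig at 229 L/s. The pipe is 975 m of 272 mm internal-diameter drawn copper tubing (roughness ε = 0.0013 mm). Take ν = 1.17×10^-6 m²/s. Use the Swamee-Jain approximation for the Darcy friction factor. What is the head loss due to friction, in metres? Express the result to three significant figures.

h_f ≈ 33.7 m

V = 4Q/(πD²) = 4·0.229/(π·0.272²) = 3.941 m/s
Re = VD/ν = 3.941·0.272/1.17×10^-6 = 9.16×10^5 → turbulent
ε/D = 0.0013/272 = 4.78×10^-6
Swamee-Jain: f = 0.01189
h_f = f(L/D)V²/(2g) = 0.01189·(975/0.272)·3.941²/(2·9.81) = 33.75 m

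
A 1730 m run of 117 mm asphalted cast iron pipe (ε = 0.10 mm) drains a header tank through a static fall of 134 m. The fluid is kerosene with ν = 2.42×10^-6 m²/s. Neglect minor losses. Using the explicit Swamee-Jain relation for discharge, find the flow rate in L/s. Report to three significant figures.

Q ≈ 31.3 L/s

Swamee-Jain (Type II): Q = -0.965·√(gD⁵h_f/L)·ln[ε/(3.7D) + √(3.17ν²L/(gD³h_f))]
√(gD⁵h_f/L) = √(9.81·0.117⁵·134/1730) = 0.004082
ε/(3.7D) = 2.31×10^-4; √(3.17ν²L/(gD³h_f)) = 1.24×10^-4
Q = -0.965·0.004082·ln(3.545×10^-4) = 0.03129 m³/s
Check: V = 2.91 m/s, Re = 1.41×10^5, f = 0.02115, h_f = 135 m ≈ 134 m ✓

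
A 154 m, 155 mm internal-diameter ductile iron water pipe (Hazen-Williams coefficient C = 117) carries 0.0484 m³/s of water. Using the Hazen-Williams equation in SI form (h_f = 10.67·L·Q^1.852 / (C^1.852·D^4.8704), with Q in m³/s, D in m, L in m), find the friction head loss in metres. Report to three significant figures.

h_f = 10.67·154·0.0484^1.852 / (117^1.852·0.155^4.8704) = 7.819 m

h_f ≈ 7.82 m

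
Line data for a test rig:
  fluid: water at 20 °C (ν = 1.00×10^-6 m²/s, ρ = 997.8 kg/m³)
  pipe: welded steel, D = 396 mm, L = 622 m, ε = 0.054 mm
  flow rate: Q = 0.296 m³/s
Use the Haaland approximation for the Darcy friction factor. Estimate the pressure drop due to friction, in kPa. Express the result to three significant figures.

V = 4Q/(πD²) = 4·0.296/(π·0.396²) = 2.403 m/s
Re = VD/ν = 2.403·0.396/1.00×10^-6 = 9.52×10^5 → turbulent
ε/D = 0.054/396 = 1.36×10^-4
Haaland: f = 0.01388
h_f = f(L/D)V²/(2g) = 0.01388·(622/0.396)·2.403²/(2·9.81) = 6.417 m
Δp = ρg·h_f = 997.8·9.81·6.417 = 62.82 kPa

Δp ≈ 62.8 kPa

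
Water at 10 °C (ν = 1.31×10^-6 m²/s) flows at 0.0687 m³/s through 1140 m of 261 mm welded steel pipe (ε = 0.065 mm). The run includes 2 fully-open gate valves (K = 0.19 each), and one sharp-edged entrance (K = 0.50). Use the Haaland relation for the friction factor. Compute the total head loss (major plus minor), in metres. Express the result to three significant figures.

H_L ≈ 6.21 m

V = 4Q/(πD²) = 1.284 m/s; V²/2g = 0.08404 m
Re = 2.56×10^5, ε/D = 2.49×10^-4 → f = 0.01671 (Haaland)
Major: h_f = f(L/D)·V²/2g = 0.01671·4368·0.08404 = 6.133 m
Minor: ΣK = 0.880; h_m = ΣK·V²/2g = 0.07395 m
Total H_L = 6.133 + 0.07395 = 6.207 m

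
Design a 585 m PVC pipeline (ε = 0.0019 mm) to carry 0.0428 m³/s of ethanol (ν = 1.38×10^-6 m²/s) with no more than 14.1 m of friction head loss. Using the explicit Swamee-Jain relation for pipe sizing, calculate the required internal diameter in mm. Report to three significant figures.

Swamee-Jain (Type III): D = 0.66·[ε^1.25·(LQ²/(gh_f))^4.75 + ν·Q^9.4·(L/(gh_f))^5.2]^0.04
LQ²/(gh_f) = 0.007747; L/(gh_f) = 4.229
Term 1 = ε^1.25·(…)^4.75 = 6.64×10^-18; Term 2 = ν·Q^9.4·(…)^5.2 = 3.40×10^-16
D = 0.66·(6.64×10^-18 + 3.40×10^-16)^0.04 = 0.1589 m = 159 mm
Check: V = 2.16 m/s, Re = 2.48×10^5, f = 0.01502, h_f = 13.1 m ≈ 14.1 m ✓

D ≈ 159 mm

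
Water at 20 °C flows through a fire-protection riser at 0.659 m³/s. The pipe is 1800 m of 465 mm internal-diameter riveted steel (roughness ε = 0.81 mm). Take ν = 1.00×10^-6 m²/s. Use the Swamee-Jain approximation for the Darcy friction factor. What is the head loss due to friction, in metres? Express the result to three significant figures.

V = 4Q/(πD²) = 4·0.659/(π·0.465²) = 3.881 m/s
Re = VD/ν = 3.881·0.465/1.00×10^-6 = 1.80×10^6 → turbulent
ε/D = 0.81/465 = 0.00174
Swamee-Jain: f = 0.02275
h_f = f(L/D)V²/(2g) = 0.02275·(1800/0.465)·3.881²/(2·9.81) = 67.59 m

h_f ≈ 67.6 m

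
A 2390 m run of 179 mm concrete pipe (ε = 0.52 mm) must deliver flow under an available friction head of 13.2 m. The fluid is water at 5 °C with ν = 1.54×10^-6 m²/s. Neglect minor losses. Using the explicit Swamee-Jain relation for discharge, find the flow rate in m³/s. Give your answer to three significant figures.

Swamee-Jain (Type II): Q = -0.965·√(gD⁵h_f/L)·ln[ε/(3.7D) + √(3.17ν²L/(gD³h_f))]
√(gD⁵h_f/L) = √(9.81·0.179⁵·13.2/2390) = 0.003155
ε/(3.7D) = 7.85×10^-4; √(3.17ν²L/(gD³h_f)) = 1.56×10^-4
Q = -0.965·0.003155·ln(9.407×10^-4) = 0.02122 m³/s
Check: V = 0.843 m/s, Re = 9.80×10^4, f = 0.02753, h_f = 13.3 m ≈ 13.2 m ✓

Q ≈ 0.0212 m³/s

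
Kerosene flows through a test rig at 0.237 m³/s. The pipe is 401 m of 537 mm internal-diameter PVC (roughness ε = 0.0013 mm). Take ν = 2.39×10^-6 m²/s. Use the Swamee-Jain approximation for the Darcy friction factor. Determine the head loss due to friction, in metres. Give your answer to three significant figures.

h_f ≈ 0.628 m

V = 4Q/(πD²) = 4·0.237/(π·0.537²) = 1.046 m/s
Re = VD/ν = 1.046·0.537/2.39×10^-6 = 2.35×10^5 → turbulent
ε/D = 0.0013/537 = 2.42×10^-6
Swamee-Jain: f = 0.01508
h_f = f(L/D)V²/(2g) = 0.01508·(401/0.537)·1.046²/(2·9.81) = 0.6284 m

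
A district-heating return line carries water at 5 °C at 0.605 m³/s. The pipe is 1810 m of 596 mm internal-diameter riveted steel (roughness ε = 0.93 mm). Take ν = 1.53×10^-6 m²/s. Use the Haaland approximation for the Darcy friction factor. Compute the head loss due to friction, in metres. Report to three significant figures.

h_f ≈ 16.2 m

V = 4Q/(πD²) = 4·0.605/(π·0.596²) = 2.169 m/s
Re = VD/ν = 2.169·0.596/1.53×10^-6 = 8.45×10^5 → turbulent
ε/D = 0.93/596 = 0.00156
Haaland: f = 0.02222
h_f = f(L/D)V²/(2g) = 0.02222·(1810/0.596)·2.169²/(2·9.81) = 16.18 m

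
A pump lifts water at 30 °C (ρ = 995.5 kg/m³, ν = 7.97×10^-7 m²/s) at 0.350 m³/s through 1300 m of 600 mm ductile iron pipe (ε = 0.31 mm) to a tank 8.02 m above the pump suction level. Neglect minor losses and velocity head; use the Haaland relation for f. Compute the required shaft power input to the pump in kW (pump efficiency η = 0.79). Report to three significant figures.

V = 4Q/(πD²) = 1.238 m/s; Re = 9.32×10^5; ε/D = 5.17×10^-4; f = 0.01732
h_f = f(L/D)V²/2g = 2.930 m
Total head H = z + h_f = 8.02 + 2.930 = 10.95 m
P_hyd = ρgQH = 995.5·9.81·0.350·10.95 = 37.43 kW
P_shaft = P_hyd/η = 37.43/0.79 = 47.38 kW

P_shaft ≈ 47.4 kW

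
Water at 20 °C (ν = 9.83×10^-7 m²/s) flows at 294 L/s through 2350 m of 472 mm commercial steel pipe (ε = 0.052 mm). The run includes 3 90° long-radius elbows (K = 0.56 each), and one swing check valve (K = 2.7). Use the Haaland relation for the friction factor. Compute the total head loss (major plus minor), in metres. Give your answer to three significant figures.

V = 4Q/(πD²) = 1.680 m/s; V²/2g = 0.1439 m
Re = 8.07×10^5, ε/D = 1.10×10^-4 → f = 0.01371 (Haaland)
Major: h_f = f(L/D)·V²/2g = 0.01371·4979·0.1439 = 9.824 m
Minor: ΣK = 4.38; h_m = ΣK·V²/2g = 0.6303 m
Total H_L = 9.824 + 0.6303 = 10.45 m

H_L ≈ 10.5 m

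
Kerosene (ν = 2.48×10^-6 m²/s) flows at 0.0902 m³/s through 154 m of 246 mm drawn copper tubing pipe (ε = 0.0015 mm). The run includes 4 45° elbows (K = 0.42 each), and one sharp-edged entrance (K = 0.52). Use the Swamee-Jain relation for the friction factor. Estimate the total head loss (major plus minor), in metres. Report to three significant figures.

H_L ≈ 2.22 m

V = 4Q/(πD²) = 1.898 m/s; V²/2g = 0.1836 m
Re = 1.88×10^5, ε/D = 6.10×10^-6 → f = 0.01577 (Swamee-Jain)
Major: h_f = f(L/D)·V²/2g = 0.01577·626.0·0.1836 = 1.812 m
Minor: ΣK = 2.20; h_m = ΣK·V²/2g = 0.4038 m
Total H_L = 1.812 + 0.4038 = 2.216 m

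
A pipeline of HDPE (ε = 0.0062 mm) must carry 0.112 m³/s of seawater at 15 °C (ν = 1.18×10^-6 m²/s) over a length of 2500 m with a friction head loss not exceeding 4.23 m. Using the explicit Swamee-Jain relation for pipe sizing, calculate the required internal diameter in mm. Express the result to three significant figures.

Swamee-Jain (Type III): D = 0.66·[ε^1.25·(LQ²/(gh_f))^4.75 + ν·Q^9.4·(L/(gh_f))^5.2]^0.04
LQ²/(gh_f) = 0.7557; L/(gh_f) = 60.25
Term 1 = ε^1.25·(…)^4.75 = 8.18×10^-8; Term 2 = ν·Q^9.4·(…)^5.2 = 2.46×10^-6
D = 0.66·(8.18×10^-8 + 2.46×10^-6)^0.04 = 0.3942 m = 394 mm
Check: V = 0.918 m/s, Re = 3.07×10^5, f = 0.01450, h_f = 3.95 m ≈ 4.23 m ✓

D ≈ 394 mm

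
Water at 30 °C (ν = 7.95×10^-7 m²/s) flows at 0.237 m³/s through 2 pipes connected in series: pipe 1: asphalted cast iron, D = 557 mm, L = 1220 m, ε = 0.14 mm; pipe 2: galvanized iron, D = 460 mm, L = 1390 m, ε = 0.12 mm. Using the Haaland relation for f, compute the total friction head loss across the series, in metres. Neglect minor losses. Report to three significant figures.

H ≈ 6.44 m

Pipe 1: V = 0.9726 m/s, Re = 6.81×10^5, ε/D = 2.51×10^-4, f = 0.01544, h_1 = f(L/D)V²/2g = 1.630 m
Pipe 2: V = 1.426 m/s, Re = 8.25×10^5, ε/D = 2.61×10^-4, f = 0.01537, h_2 = f(L/D)V²/2g = 4.813 m
Series → Q common, losses add: H = Σh = 6.443 m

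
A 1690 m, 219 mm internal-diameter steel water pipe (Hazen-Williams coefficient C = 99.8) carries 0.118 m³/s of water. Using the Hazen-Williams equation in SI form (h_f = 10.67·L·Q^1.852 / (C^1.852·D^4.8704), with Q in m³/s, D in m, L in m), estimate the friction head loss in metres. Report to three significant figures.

h_f = 10.67·1690·0.118^1.852 / (99.8^1.852·0.219^4.8704) = 111.5 m

h_f ≈ 111 m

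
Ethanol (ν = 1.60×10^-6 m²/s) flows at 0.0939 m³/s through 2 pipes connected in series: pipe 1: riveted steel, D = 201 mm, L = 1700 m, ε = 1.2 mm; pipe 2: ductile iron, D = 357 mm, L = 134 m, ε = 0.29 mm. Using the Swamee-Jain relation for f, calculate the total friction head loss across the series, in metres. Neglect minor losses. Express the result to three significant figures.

H ≈ 123 m

Pipe 1: V = 2.959 m/s, Re = 3.72×10^5, ε/D = 0.00597, f = 0.03241, h_1 = f(L/D)V²/2g = 122.3 m
Pipe 2: V = 0.9381 m/s, Re = 2.09×10^5, ε/D = 8.12×10^-4, f = 0.02035, h_2 = f(L/D)V²/2g = 0.3427 m
Series → Q common, losses add: H = Σh = 122.7 m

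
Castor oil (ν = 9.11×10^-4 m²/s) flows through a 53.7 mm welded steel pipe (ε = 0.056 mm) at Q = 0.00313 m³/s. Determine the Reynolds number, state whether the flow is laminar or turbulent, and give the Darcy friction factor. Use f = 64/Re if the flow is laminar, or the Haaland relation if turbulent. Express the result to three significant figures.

V = 4Q/(πD²) = 1.382 m/s
Re = VD/ν = 1.382·0.0537/9.11×10^-4 = 81.5
Re < 2300 → laminar → f = 64/Re = 0.7856

Re ≈ 81.5; laminar; f = 64/Re ≈ 0.786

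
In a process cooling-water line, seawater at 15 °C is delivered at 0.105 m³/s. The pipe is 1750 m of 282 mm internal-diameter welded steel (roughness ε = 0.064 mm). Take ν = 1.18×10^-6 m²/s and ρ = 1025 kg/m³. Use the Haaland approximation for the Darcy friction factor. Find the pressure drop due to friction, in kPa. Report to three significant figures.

V = 4Q/(πD²) = 4·0.105/(π·0.282²) = 1.681 m/s
Re = VD/ν = 1.681·0.282/1.18×10^-6 = 4.02×10^5 → turbulent
ε/D = 0.064/282 = 2.27×10^-4
Haaland: f = 0.01582
h_f = f(L/D)V²/(2g) = 0.01582·(1750/0.282)·1.681²/(2·9.81) = 14.14 m
Δp = ρg·h_f = 1025·9.81·14.14 = 142.2 kPa

Δp ≈ 142 kPa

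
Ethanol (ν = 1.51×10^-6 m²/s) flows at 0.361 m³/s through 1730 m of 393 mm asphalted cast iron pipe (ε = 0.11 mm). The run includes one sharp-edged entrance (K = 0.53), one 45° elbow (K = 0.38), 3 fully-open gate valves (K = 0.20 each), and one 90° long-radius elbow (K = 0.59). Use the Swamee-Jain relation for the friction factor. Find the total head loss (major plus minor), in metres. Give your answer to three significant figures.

H_L ≈ 32.3 m

V = 4Q/(πD²) = 2.976 m/s; V²/2g = 0.4514 m
Re = 7.75×10^5, ε/D = 2.80×10^-4 → f = 0.01577 (Swamee-Jain)
Major: h_f = f(L/D)·V²/2g = 0.01577·4402·0.4514 = 31.34 m
Minor: ΣK = 2.10; h_m = ΣK·V²/2g = 0.9479 m
Total H_L = 31.34 + 0.9479 = 32.29 m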